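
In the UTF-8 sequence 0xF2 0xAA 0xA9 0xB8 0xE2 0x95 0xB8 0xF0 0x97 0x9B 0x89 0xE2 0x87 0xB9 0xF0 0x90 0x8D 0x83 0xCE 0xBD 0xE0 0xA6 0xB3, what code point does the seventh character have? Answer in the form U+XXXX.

Offset 0: leading byte 0xF2 = 11110010 → 4-byte char #1 = F2 AA A9 B8.
Offset 4: leading byte 0xE2 = 11100010 → 3-byte char #2 = E2 95 B8.
Offset 7: leading byte 0xF0 = 11110000 → 4-byte char #3 = F0 97 9B 89.
Offset 11: leading byte 0xE2 = 11100010 → 3-byte char #4 = E2 87 B9.
Offset 14: leading byte 0xF0 = 11110000 → 4-byte char #5 = F0 90 8D 83.
Offset 18: leading byte 0xCE = 11001110 → 2-byte char #6 = CE BD.
Offset 20: leading byte 0xE0 = 11100000 → 3-byte char #7 = E0 A6 B3.
Leading byte 0xE0 = 11100000 matches 1110xxxx → 3-byte sequence.
Byte 1: 0xE0 = 11100000, payload 0000 (4 bits).
Byte 2: 0xA6 = 10100110 (10xxxxxx ✓), payload 100110.
Byte 3: 0xB3 = 10110011 (10xxxxxx ✓), payload 110011.
Concatenate: 0000100110110011 = 0x9B3 (16 bits → U+09B3).

U+09B3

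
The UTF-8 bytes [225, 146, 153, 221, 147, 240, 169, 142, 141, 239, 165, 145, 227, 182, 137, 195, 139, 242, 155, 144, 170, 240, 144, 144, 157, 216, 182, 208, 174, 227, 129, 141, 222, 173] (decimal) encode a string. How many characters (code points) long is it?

12

Byte at offset 0: 0xE1 = 11100001 → 3-byte char (#1). Advance 3.
Byte at offset 3: 0xDD = 11011101 → 2-byte char (#2). Advance 2.
Byte at offset 5: 0xF0 = 11110000 → 4-byte char (#3). Advance 4.
Byte at offset 9: 0xEF = 11101111 → 3-byte char (#4). Advance 3.
Byte at offset 12: 0xE3 = 11100011 → 3-byte char (#5). Advance 3.
Byte at offset 15: 0xC3 = 11000011 → 2-byte char (#6). Advance 2.
Byte at offset 17: 0xF2 = 11110010 → 4-byte char (#7). Advance 4.
Byte at offset 21: 0xF0 = 11110000 → 4-byte char (#8). Advance 4.
Byte at offset 25: 0xD8 = 11011000 → 2-byte char (#9). Advance 2.
Byte at offset 27: 0xD0 = 11010000 → 2-byte char (#10). Advance 2.
Byte at offset 29: 0xE3 = 11100011 → 3-byte char (#11). Advance 3.
Byte at offset 32: 0xDE = 11011110 → 2-byte char (#12). Advance 2.
Reached end at offset 34 after 12 code points.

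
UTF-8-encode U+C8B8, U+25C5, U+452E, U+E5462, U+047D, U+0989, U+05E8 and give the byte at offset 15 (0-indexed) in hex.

0xE0

U+C8B8 → 3-byte form EC A2 B8 at offsets 0–2.
U+25C5 → 3-byte form E2 97 85 at offsets 3–5.
U+452E → 3-byte form E4 94 AE at offsets 6–8.
U+E5462 → 4-byte form F3 A5 91 A2 at offsets 9–12.
U+047D → 2-byte form D1 BD at offsets 13–14.
U+0989 → 3-byte form E0 A6 89 at offsets 15–17.
Offset 15 falls in char 6's range; it's byte 1 of E0 A6 89 = 0xE0.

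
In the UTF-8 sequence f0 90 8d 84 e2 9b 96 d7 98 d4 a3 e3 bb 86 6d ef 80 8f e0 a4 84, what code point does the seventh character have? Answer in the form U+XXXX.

U+F00F

Offset 0: leading byte 0xF0 = 11110000 → 4-byte char #1 = F0 90 8D 84.
Offset 4: leading byte 0xE2 = 11100010 → 3-byte char #2 = E2 9B 96.
Offset 7: leading byte 0xD7 = 11010111 → 2-byte char #3 = D7 98.
Offset 9: leading byte 0xD4 = 11010100 → 2-byte char #4 = D4 A3.
Offset 11: leading byte 0xE3 = 11100011 → 3-byte char #5 = E3 BB 86.
Offset 14: leading byte 0x6D = 01101101 → 1-byte char #6 = 6D.
Offset 15: leading byte 0xEF = 11101111 → 3-byte char #7 = EF 80 8F.
Leading byte 0xEF = 11101111 matches 1110xxxx → 3-byte sequence.
Byte 1: 0xEF = 11101111, payload 1111 (4 bits).
Byte 2: 0x80 = 10000000 (10xxxxxx ✓), payload 000000.
Byte 3: 0x8F = 10001111 (10xxxxxx ✓), payload 001111.
Concatenate: 1111000000001111 = 0xF00F (16 bits → U+F00F).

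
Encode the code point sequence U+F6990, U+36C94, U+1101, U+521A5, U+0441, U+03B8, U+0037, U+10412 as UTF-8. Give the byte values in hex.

U+F6990: 4-byte form → F3 B6 A6 90.
U+36C94: 4-byte form → F0 B6 B2 94.
U+1101: 3-byte form → E1 84 81.
U+521A5: 4-byte form → F1 92 86 A5.
U+0441: 2-byte form → D1 81.
U+03B8: 2-byte form → CE B8.
U+0037: 1-byte form → 37.
U+10412: 4-byte form → F0 90 90 92.
Concatenated (24 bytes): F3 B6 A6 90 F0 B6 B2 94 E1 84 81 F1 92 86 A5 D1 81 CE B8 37 F0 90 90 92.

F3 B6 A6 90 F0 B6 B2 94 E1 84 81 F1 92 86 A5 D1 81 CE B8 37 F0 90 90 92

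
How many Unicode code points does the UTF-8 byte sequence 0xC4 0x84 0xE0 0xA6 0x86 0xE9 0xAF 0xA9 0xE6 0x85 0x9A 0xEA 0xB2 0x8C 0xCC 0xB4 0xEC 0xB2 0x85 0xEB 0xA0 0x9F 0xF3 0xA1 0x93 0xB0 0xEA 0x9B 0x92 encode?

Byte at offset 0: 0xC4 = 11000100 → 2-byte char (#1). Advance 2.
Byte at offset 2: 0xE0 = 11100000 → 3-byte char (#2). Advance 3.
Byte at offset 5: 0xE9 = 11101001 → 3-byte char (#3). Advance 3.
Byte at offset 8: 0xE6 = 11100110 → 3-byte char (#4). Advance 3.
Byte at offset 11: 0xEA = 11101010 → 3-byte char (#5). Advance 3.
Byte at offset 14: 0xCC = 11001100 → 2-byte char (#6). Advance 2.
Byte at offset 16: 0xEC = 11101100 → 3-byte char (#7). Advance 3.
Byte at offset 19: 0xEB = 11101011 → 3-byte char (#8). Advance 3.
Byte at offset 22: 0xF3 = 11110011 → 4-byte char (#9). Advance 4.
Byte at offset 26: 0xEA = 11101010 → 3-byte char (#10). Advance 3.
Reached end at offset 29 after 10 code points.

10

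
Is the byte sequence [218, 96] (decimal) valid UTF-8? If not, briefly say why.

Leading byte 0xDA = 11011010 → 2-byte form.
Byte 2 is 0x60 = 01100000, which is not 10xxxxxx — expected a continuation byte.

invalid (non-continuation byte where continuation expected)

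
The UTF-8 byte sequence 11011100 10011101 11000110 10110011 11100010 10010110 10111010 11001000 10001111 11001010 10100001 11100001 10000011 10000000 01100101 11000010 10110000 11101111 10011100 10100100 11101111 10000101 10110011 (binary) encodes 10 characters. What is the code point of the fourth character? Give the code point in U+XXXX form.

U+020F

Offset 0: leading byte 0xDC = 11011100 → 2-byte char #1 = DC 9D.
Offset 2: leading byte 0xC6 = 11000110 → 2-byte char #2 = C6 B3.
Offset 4: leading byte 0xE2 = 11100010 → 3-byte char #3 = E2 96 BA.
Offset 7: leading byte 0xC8 = 11001000 → 2-byte char #4 = C8 8F.
Leading byte 0xC8 = 11001000 matches 110xxxxx → 2-byte sequence.
Byte 1: 0xC8 = 11001000, payload 01000 (5 bits).
Byte 2: 0x8F = 10001111 (10xxxxxx ✓), payload 001111.
Concatenate: 01000001111 = 0x20F (11 bits → U+020F).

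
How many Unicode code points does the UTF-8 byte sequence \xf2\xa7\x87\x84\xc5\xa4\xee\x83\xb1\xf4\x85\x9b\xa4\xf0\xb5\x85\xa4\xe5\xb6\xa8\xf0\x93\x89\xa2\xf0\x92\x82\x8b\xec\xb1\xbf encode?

9

Byte at offset 0: 0xF2 = 11110010 → 4-byte char (#1). Advance 4.
Byte at offset 4: 0xC5 = 11000101 → 2-byte char (#2). Advance 2.
Byte at offset 6: 0xEE = 11101110 → 3-byte char (#3). Advance 3.
Byte at offset 9: 0xF4 = 11110100 → 4-byte char (#4). Advance 4.
Byte at offset 13: 0xF0 = 11110000 → 4-byte char (#5). Advance 4.
Byte at offset 17: 0xE5 = 11100101 → 3-byte char (#6). Advance 3.
Byte at offset 20: 0xF0 = 11110000 → 4-byte char (#7). Advance 4.
Byte at offset 24: 0xF0 = 11110000 → 4-byte char (#8). Advance 4.
Byte at offset 28: 0xEC = 11101100 → 3-byte char (#9). Advance 3.
Reached end at offset 31 after 9 code points.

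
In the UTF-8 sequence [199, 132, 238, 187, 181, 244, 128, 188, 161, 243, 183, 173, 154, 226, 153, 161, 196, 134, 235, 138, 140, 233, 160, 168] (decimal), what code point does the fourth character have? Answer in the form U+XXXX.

U+F7B5A

Offset 0: leading byte 0xC7 = 11000111 → 2-byte char #1 = C7 84.
Offset 2: leading byte 0xEE = 11101110 → 3-byte char #2 = EE BB B5.
Offset 5: leading byte 0xF4 = 11110100 → 4-byte char #3 = F4 80 BC A1.
Offset 9: leading byte 0xF3 = 11110011 → 4-byte char #4 = F3 B7 AD 9A.
Leading byte 0xF3 = 11110011 matches 11110xxx → 4-byte sequence.
Byte 1: 0xF3 = 11110011, payload 011 (3 bits).
Byte 2: 0xB7 = 10110111 (10xxxxxx ✓), payload 110111.
Byte 3: 0xAD = 10101101 (10xxxxxx ✓), payload 101101.
Byte 4: 0x9A = 10011010 (10xxxxxx ✓), payload 011010.
Concatenate: 011110111101101011010 = 0xF7B5A (21 bits → U+F7B5A).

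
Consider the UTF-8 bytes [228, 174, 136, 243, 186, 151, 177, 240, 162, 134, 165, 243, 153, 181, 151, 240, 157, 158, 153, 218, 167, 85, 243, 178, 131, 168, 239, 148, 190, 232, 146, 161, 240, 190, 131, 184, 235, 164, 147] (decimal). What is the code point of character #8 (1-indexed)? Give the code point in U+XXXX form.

U+F20E8

Offset 0: leading byte 0xE4 = 11100100 → 3-byte char #1 = E4 AE 88.
Offset 3: leading byte 0xF3 = 11110011 → 4-byte char #2 = F3 BA 97 B1.
Offset 7: leading byte 0xF0 = 11110000 → 4-byte char #3 = F0 A2 86 A5.
Offset 11: leading byte 0xF3 = 11110011 → 4-byte char #4 = F3 99 B5 97.
Offset 15: leading byte 0xF0 = 11110000 → 4-byte char #5 = F0 9D 9E 99.
Offset 19: leading byte 0xDA = 11011010 → 2-byte char #6 = DA A7.
Offset 21: leading byte 0x55 = 01010101 → 1-byte char #7 = 55.
Offset 22: leading byte 0xF3 = 11110011 → 4-byte char #8 = F3 B2 83 A8.
Leading byte 0xF3 = 11110011 matches 11110xxx → 4-byte sequence.
Byte 1: 0xF3 = 11110011, payload 011 (3 bits).
Byte 2: 0xB2 = 10110010 (10xxxxxx ✓), payload 110010.
Byte 3: 0x83 = 10000011 (10xxxxxx ✓), payload 000011.
Byte 4: 0xA8 = 10101000 (10xxxxxx ✓), payload 101000.
Concatenate: 011110010000011101000 = 0xF20E8 (21 bits → U+F20E8).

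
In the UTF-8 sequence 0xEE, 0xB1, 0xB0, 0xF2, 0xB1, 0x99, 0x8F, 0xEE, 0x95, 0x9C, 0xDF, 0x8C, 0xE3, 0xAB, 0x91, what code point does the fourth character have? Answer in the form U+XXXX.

U+07CC

Offset 0: leading byte 0xEE = 11101110 → 3-byte char #1 = EE B1 B0.
Offset 3: leading byte 0xF2 = 11110010 → 4-byte char #2 = F2 B1 99 8F.
Offset 7: leading byte 0xEE = 11101110 → 3-byte char #3 = EE 95 9C.
Offset 10: leading byte 0xDF = 11011111 → 2-byte char #4 = DF 8C.
Leading byte 0xDF = 11011111 matches 110xxxxx → 2-byte sequence.
Byte 1: 0xDF = 11011111, payload 11111 (5 bits).
Byte 2: 0x8C = 10001100 (10xxxxxx ✓), payload 001100.
Concatenate: 11111001100 = 0x7CC (11 bits → U+07CC).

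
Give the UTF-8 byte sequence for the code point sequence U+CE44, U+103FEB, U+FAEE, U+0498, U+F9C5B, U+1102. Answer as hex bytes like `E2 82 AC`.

U+CE44: 3-byte form → EC B9 84.
U+103FEB: 4-byte form → F4 83 BF AB.
U+FAEE: 3-byte form → EF AB AE.
U+0498: 2-byte form → D2 98.
U+F9C5B: 4-byte form → F3 B9 B1 9B.
U+1102: 3-byte form → E1 84 82.
Concatenated (19 bytes): EC B9 84 F4 83 BF AB EF AB AE D2 98 F3 B9 B1 9B E1 84 82.

EC B9 84 F4 83 BF AB EF AB AE D2 98 F3 B9 B1 9B E1 84 82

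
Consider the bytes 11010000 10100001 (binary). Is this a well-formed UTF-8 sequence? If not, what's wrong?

valid

Leading byte 0xD0 = 11010000 → 2-byte form.
Continuation bytes 0xA1=10100001 all match 10xxxxxx.
Decoded value 0x421 is ≥ 0x80 (shortest form) and not a surrogate.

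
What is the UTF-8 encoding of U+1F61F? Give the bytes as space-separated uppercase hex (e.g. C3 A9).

F0 9F 98 9F

U+1F61F = 0x1F61F = 128543 decimal. In range U+10000–U+10FFFF → 4-byte form: 11110xxx 10xxxxxx 10xxxxxx 10xxxxxx.
Binary (21 bits): 000011111011000011111.
Split 3+6+6+6: 000 | 011111 | 011000 | 011111.
Byte 1: 11110000 = 0xF0.
Byte 2: 10011111 = 0x9F.
Byte 3: 10011000 = 0x98.
Byte 4: 10011111 = 0x9F.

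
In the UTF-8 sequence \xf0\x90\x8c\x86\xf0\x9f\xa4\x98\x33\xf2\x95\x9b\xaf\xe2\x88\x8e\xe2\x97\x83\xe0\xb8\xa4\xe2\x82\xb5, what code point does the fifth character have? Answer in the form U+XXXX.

Offset 0: leading byte 0xF0 = 11110000 → 4-byte char #1 = F0 90 8C 86.
Offset 4: leading byte 0xF0 = 11110000 → 4-byte char #2 = F0 9F A4 98.
Offset 8: leading byte 0x33 = 00110011 → 1-byte char #3 = 33.
Offset 9: leading byte 0xF2 = 11110010 → 4-byte char #4 = F2 95 9B AF.
Offset 13: leading byte 0xE2 = 11100010 → 3-byte char #5 = E2 88 8E.
Leading byte 0xE2 = 11100010 matches 1110xxxx → 3-byte sequence.
Byte 1: 0xE2 = 11100010, payload 0010 (4 bits).
Byte 2: 0x88 = 10001000 (10xxxxxx ✓), payload 001000.
Byte 3: 0x8E = 10001110 (10xxxxxx ✓), payload 001110.
Concatenate: 0010001000001110 = 0x220E (16 bits → U+220E).

U+220E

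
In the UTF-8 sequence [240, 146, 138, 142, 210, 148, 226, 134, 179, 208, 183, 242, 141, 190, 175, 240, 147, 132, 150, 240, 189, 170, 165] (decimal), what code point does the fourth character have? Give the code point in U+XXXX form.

U+0437

Offset 0: leading byte 0xF0 = 11110000 → 4-byte char #1 = F0 92 8A 8E.
Offset 4: leading byte 0xD2 = 11010010 → 2-byte char #2 = D2 94.
Offset 6: leading byte 0xE2 = 11100010 → 3-byte char #3 = E2 86 B3.
Offset 9: leading byte 0xD0 = 11010000 → 2-byte char #4 = D0 B7.
Leading byte 0xD0 = 11010000 matches 110xxxxx → 2-byte sequence.
Byte 1: 0xD0 = 11010000, payload 10000 (5 bits).
Byte 2: 0xB7 = 10110111 (10xxxxxx ✓), payload 110111.
Concatenate: 10000110111 = 0x437 (11 bits → U+0437).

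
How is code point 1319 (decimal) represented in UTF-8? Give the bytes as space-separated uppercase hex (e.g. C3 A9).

U+0527 = 0x527 = 1319 decimal. In range U+0080–U+07FF → 2-byte form: 110xxxxx 10xxxxxx.
Binary (11 bits): 10100100111.
Split 5+6: 10100 | 100111.
Byte 1: 11010100 = 0xD4.
Byte 2: 10100111 = 0xA7.

D4 A7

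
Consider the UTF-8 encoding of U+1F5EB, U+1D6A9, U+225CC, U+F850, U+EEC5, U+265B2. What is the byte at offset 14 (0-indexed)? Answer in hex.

U+1F5EB → 4-byte form F0 9F 97 AB at offsets 0–3.
U+1D6A9 → 4-byte form F0 9D 9A A9 at offsets 4–7.
U+225CC → 4-byte form F0 A2 97 8C at offsets 8–11.
U+F850 → 3-byte form EF A1 90 at offsets 12–14.
Offset 14 falls in char 4's range; it's byte 3 of EF A1 90 = 0x90.

0x90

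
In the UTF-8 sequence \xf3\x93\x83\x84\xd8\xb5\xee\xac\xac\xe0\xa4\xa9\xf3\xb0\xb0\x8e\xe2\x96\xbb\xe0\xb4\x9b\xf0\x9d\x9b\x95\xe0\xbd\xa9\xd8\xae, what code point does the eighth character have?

U+1D6D5

Offset 0: leading byte 0xF3 = 11110011 → 4-byte char #1 = F3 93 83 84.
Offset 4: leading byte 0xD8 = 11011000 → 2-byte char #2 = D8 B5.
Offset 6: leading byte 0xEE = 11101110 → 3-byte char #3 = EE AC AC.
Offset 9: leading byte 0xE0 = 11100000 → 3-byte char #4 = E0 A4 A9.
Offset 12: leading byte 0xF3 = 11110011 → 4-byte char #5 = F3 B0 B0 8E.
Offset 16: leading byte 0xE2 = 11100010 → 3-byte char #6 = E2 96 BB.
Offset 19: leading byte 0xE0 = 11100000 → 3-byte char #7 = E0 B4 9B.
Offset 22: leading byte 0xF0 = 11110000 → 4-byte char #8 = F0 9D 9B 95.
Leading byte 0xF0 = 11110000 matches 11110xxx → 4-byte sequence.
Byte 1: 0xF0 = 11110000, payload 000 (3 bits).
Byte 2: 0x9D = 10011101 (10xxxxxx ✓), payload 011101.
Byte 3: 0x9B = 10011011 (10xxxxxx ✓), payload 011011.
Byte 4: 0x95 = 10010101 (10xxxxxx ✓), payload 010101.
Concatenate: 000011101011011010101 = 0x1D6D5 (21 bits → U+1D6D5).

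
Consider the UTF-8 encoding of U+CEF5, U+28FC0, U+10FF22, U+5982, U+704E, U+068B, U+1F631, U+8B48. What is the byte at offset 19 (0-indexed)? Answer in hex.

U+CEF5 → 3-byte form EC BB B5 at offsets 0–2.
U+28FC0 → 4-byte form F0 A8 BF 80 at offsets 3–6.
U+10FF22 → 4-byte form F4 8F BC A2 at offsets 7–10.
U+5982 → 3-byte form E5 A6 82 at offsets 11–13.
U+704E → 3-byte form E7 81 8E at offsets 14–16.
U+068B → 2-byte form DA 8B at offsets 17–18.
U+1F631 → 4-byte form F0 9F 98 B1 at offsets 19–22.
Offset 19 falls in char 7's range; it's byte 1 of F0 9F 98 B1 = 0xF0.

0xF0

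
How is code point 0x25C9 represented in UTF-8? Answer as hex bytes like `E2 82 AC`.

U+25C9 = 0x25C9 = 9673 decimal. In range U+0800–U+FFFF → 3-byte form: 1110xxxx 10xxxxxx 10xxxxxx.
Binary (16 bits): 0010010111001001.
Split 4+6+6: 0010 | 010111 | 001001.
Byte 1: 11100010 = 0xE2.
Byte 2: 10010111 = 0x97.
Byte 3: 10001001 = 0x89.

E2 97 89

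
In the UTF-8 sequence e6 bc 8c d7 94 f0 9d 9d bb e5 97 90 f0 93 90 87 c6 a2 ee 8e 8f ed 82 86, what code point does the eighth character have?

U+D086

Offset 0: leading byte 0xE6 = 11100110 → 3-byte char #1 = E6 BC 8C.
Offset 3: leading byte 0xD7 = 11010111 → 2-byte char #2 = D7 94.
Offset 5: leading byte 0xF0 = 11110000 → 4-byte char #3 = F0 9D 9D BB.
Offset 9: leading byte 0xE5 = 11100101 → 3-byte char #4 = E5 97 90.
Offset 12: leading byte 0xF0 = 11110000 → 4-byte char #5 = F0 93 90 87.
Offset 16: leading byte 0xC6 = 11000110 → 2-byte char #6 = C6 A2.
Offset 18: leading byte 0xEE = 11101110 → 3-byte char #7 = EE 8E 8F.
Offset 21: leading byte 0xED = 11101101 → 3-byte char #8 = ED 82 86.
Leading byte 0xED = 11101101 matches 1110xxxx → 3-byte sequence.
Byte 1: 0xED = 11101101, payload 1101 (4 bits).
Byte 2: 0x82 = 10000010 (10xxxxxx ✓), payload 000010.
Byte 3: 0x86 = 10000110 (10xxxxxx ✓), payload 000110.
Concatenate: 1101000010000110 = 0xD086 (16 bits → U+D086).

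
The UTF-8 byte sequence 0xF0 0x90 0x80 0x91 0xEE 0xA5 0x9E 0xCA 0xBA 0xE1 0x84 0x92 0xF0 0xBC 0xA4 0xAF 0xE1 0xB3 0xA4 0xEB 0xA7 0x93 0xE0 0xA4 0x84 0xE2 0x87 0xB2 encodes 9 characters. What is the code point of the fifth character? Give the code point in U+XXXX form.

Offset 0: leading byte 0xF0 = 11110000 → 4-byte char #1 = F0 90 80 91.
Offset 4: leading byte 0xEE = 11101110 → 3-byte char #2 = EE A5 9E.
Offset 7: leading byte 0xCA = 11001010 → 2-byte char #3 = CA BA.
Offset 9: leading byte 0xE1 = 11100001 → 3-byte char #4 = E1 84 92.
Offset 12: leading byte 0xF0 = 11110000 → 4-byte char #5 = F0 BC A4 AF.
Leading byte 0xF0 = 11110000 matches 11110xxx → 4-byte sequence.
Byte 1: 0xF0 = 11110000, payload 000 (3 bits).
Byte 2: 0xBC = 10111100 (10xxxxxx ✓), payload 111100.
Byte 3: 0xA4 = 10100100 (10xxxxxx ✓), payload 100100.
Byte 4: 0xAF = 10101111 (10xxxxxx ✓), payload 101111.
Concatenate: 000111100100100101111 = 0x3C92F (21 bits → U+3C92F).

U+3C92F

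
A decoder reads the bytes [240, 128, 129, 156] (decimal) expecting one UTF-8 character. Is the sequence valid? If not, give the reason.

invalid (overlong encoding)

Leading byte 0xF0 = 11110000 → 4-byte form.
Continuation bytes all match 10xxxxxx. Payload decodes to 0x5C.
But 0x5C < 0x10000, the minimum for a 4-byte sequence — this is an overlong encoding.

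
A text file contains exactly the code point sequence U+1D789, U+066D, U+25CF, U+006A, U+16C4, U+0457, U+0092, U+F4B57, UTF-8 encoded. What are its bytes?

F0 9D 9E 89 D9 AD E2 97 8F 6A E1 9B 84 D1 97 C2 92 F3 B4 AD 97

U+1D789: 4-byte form → F0 9D 9E 89.
U+066D: 2-byte form → D9 AD.
U+25CF: 3-byte form → E2 97 8F.
U+006A: 1-byte form → 6A.
U+16C4: 3-byte form → E1 9B 84.
U+0457: 2-byte form → D1 97.
U+0092: 2-byte form → C2 92.
U+F4B57: 4-byte form → F3 B4 AD 97.
Concatenated (21 bytes): F0 9D 9E 89 D9 AD E2 97 8F 6A E1 9B 84 D1 97 C2 92 F3 B4 AD 97.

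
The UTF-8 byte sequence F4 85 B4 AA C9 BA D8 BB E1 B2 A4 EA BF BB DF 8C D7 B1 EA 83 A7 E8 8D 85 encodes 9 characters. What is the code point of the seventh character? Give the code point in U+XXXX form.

U+05F1

Offset 0: leading byte 0xF4 = 11110100 → 4-byte char #1 = F4 85 B4 AA.
Offset 4: leading byte 0xC9 = 11001001 → 2-byte char #2 = C9 BA.
Offset 6: leading byte 0xD8 = 11011000 → 2-byte char #3 = D8 BB.
Offset 8: leading byte 0xE1 = 11100001 → 3-byte char #4 = E1 B2 A4.
Offset 11: leading byte 0xEA = 11101010 → 3-byte char #5 = EA BF BB.
Offset 14: leading byte 0xDF = 11011111 → 2-byte char #6 = DF 8C.
Offset 16: leading byte 0xD7 = 11010111 → 2-byte char #7 = D7 B1.
Leading byte 0xD7 = 11010111 matches 110xxxxx → 2-byte sequence.
Byte 1: 0xD7 = 11010111, payload 10111 (5 bits).
Byte 2: 0xB1 = 10110001 (10xxxxxx ✓), payload 110001.
Concatenate: 10111110001 = 0x5F1 (11 bits → U+05F1).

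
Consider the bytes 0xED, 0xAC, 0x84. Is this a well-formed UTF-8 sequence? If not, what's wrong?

invalid (encodes a surrogate (U+D800–U+DFFF))

Structurally a 3-byte sequence; payload = 0xDB04.
But 0xDB04 is in U+D800–U+DFFF, the surrogate range. Surrogates are not Unicode scalar values and are forbidden in UTF-8.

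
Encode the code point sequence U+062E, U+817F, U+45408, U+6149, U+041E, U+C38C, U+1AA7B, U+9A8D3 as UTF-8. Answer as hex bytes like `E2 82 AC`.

D8 AE E8 85 BF F1 85 90 88 E6 85 89 D0 9E EC 8E 8C F0 9A A9 BB F2 9A A3 93

U+062E: 2-byte form → D8 AE.
U+817F: 3-byte form → E8 85 BF.
U+45408: 4-byte form → F1 85 90 88.
U+6149: 3-byte form → E6 85 89.
U+041E: 2-byte form → D0 9E.
U+C38C: 3-byte form → EC 8E 8C.
U+1AA7B: 4-byte form → F0 9A A9 BB.
U+9A8D3: 4-byte form → F2 9A A3 93.
Concatenated (25 bytes): D8 AE E8 85 BF F1 85 90 88 E6 85 89 D0 9E EC 8E 8C F0 9A A9 BB F2 9A A3 93.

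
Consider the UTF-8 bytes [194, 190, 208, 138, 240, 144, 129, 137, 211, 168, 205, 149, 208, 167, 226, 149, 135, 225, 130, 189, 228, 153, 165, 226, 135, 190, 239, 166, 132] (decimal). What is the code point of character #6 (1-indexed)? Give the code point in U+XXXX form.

U+0427

Offset 0: leading byte 0xC2 = 11000010 → 2-byte char #1 = C2 BE.
Offset 2: leading byte 0xD0 = 11010000 → 2-byte char #2 = D0 8A.
Offset 4: leading byte 0xF0 = 11110000 → 4-byte char #3 = F0 90 81 89.
Offset 8: leading byte 0xD3 = 11010011 → 2-byte char #4 = D3 A8.
Offset 10: leading byte 0xCD = 11001101 → 2-byte char #5 = CD 95.
Offset 12: leading byte 0xD0 = 11010000 → 2-byte char #6 = D0 A7.
Leading byte 0xD0 = 11010000 matches 110xxxxx → 2-byte sequence.
Byte 1: 0xD0 = 11010000, payload 10000 (5 bits).
Byte 2: 0xA7 = 10100111 (10xxxxxx ✓), payload 100111.
Concatenate: 10000100111 = 0x427 (11 bits → U+0427).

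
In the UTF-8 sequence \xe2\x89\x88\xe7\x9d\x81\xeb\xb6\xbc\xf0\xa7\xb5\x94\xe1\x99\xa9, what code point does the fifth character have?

Offset 0: leading byte 0xE2 = 11100010 → 3-byte char #1 = E2 89 88.
Offset 3: leading byte 0xE7 = 11100111 → 3-byte char #2 = E7 9D 81.
Offset 6: leading byte 0xEB = 11101011 → 3-byte char #3 = EB B6 BC.
Offset 9: leading byte 0xF0 = 11110000 → 4-byte char #4 = F0 A7 B5 94.
Offset 13: leading byte 0xE1 = 11100001 → 3-byte char #5 = E1 99 A9.
Leading byte 0xE1 = 11100001 matches 1110xxxx → 3-byte sequence.
Byte 1: 0xE1 = 11100001, payload 0001 (4 bits).
Byte 2: 0x99 = 10011001 (10xxxxxx ✓), payload 011001.
Byte 3: 0xA9 = 10101001 (10xxxxxx ✓), payload 101001.
Concatenate: 0001011001101001 = 0x1669 (16 bits → U+1669).

U+1669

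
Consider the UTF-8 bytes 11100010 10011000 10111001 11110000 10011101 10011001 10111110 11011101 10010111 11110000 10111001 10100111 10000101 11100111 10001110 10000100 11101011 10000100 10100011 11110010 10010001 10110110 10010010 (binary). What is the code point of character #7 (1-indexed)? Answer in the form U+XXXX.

U+91D92

Offset 0: leading byte 0xE2 = 11100010 → 3-byte char #1 = E2 98 B9.
Offset 3: leading byte 0xF0 = 11110000 → 4-byte char #2 = F0 9D 99 BE.
Offset 7: leading byte 0xDD = 11011101 → 2-byte char #3 = DD 97.
Offset 9: leading byte 0xF0 = 11110000 → 4-byte char #4 = F0 B9 A7 85.
Offset 13: leading byte 0xE7 = 11100111 → 3-byte char #5 = E7 8E 84.
Offset 16: leading byte 0xEB = 11101011 → 3-byte char #6 = EB 84 A3.
Offset 19: leading byte 0xF2 = 11110010 → 4-byte char #7 = F2 91 B6 92.
Leading byte 0xF2 = 11110010 matches 11110xxx → 4-byte sequence.
Byte 1: 0xF2 = 11110010, payload 010 (3 bits).
Byte 2: 0x91 = 10010001 (10xxxxxx ✓), payload 010001.
Byte 3: 0xB6 = 10110110 (10xxxxxx ✓), payload 110110.
Byte 4: 0x92 = 10010010 (10xxxxxx ✓), payload 010010.
Concatenate: 010010001110110010010 = 0x91D92 (21 bits → U+91D92).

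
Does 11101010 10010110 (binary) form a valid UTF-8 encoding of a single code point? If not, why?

Leading byte 0xEA = 11101010 → 3-byte form, but only 2 bytes are present.

invalid (sequence truncated)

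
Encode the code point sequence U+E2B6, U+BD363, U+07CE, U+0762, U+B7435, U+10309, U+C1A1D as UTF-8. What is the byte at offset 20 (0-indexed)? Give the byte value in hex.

0x81

U+E2B6 → 3-byte form EE 8A B6 at offsets 0–2.
U+BD363 → 4-byte form F2 BD 8D A3 at offsets 3–6.
U+07CE → 2-byte form DF 8E at offsets 7–8.
U+0762 → 2-byte form DD A2 at offsets 9–10.
U+B7435 → 4-byte form F2 B7 90 B5 at offsets 11–14.
U+10309 → 4-byte form F0 90 8C 89 at offsets 15–18.
U+C1A1D → 4-byte form F3 81 A8 9D at offsets 19–22.
Offset 20 falls in char 7's range; it's byte 2 of F3 81 A8 9D = 0x81.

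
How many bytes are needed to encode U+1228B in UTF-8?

U+1228B = 0x1228B. UTF-8 uses 1 byte below 0x80, 2 below 0x800, 3 below 0x10000, 4 up to 0x10FFFF. 0x1228B is in U+10000–U+10FFFF → 4 bytes.

4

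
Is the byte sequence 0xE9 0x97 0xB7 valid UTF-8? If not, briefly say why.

valid

Leading byte 0xE9 = 11101001 → 3-byte form.
Continuation bytes 0x97=10010111, 0xB7=10110111 all match 10xxxxxx.
Decoded value 0x95F7 is ≥ 0x800 (shortest form) and not a surrogate.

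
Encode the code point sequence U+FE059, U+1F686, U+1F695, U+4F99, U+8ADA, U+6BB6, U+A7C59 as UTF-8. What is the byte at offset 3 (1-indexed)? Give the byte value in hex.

0x81

1-indexed offset 3 is 0-indexed offset 2.
U+FE059 → 4-byte form F3 BE 81 99 at offsets 0–3.
Offset 2 falls in char 1's range; it's byte 3 of F3 BE 81 99 = 0x81.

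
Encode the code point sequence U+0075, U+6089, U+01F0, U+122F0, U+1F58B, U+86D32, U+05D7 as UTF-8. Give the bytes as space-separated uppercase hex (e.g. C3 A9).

75 E6 82 89 C7 B0 F0 92 8B B0 F0 9F 96 8B F2 86 B4 B2 D7 97

U+0075: 1-byte form → 75.
U+6089: 3-byte form → E6 82 89.
U+01F0: 2-byte form → C7 B0.
U+122F0: 4-byte form → F0 92 8B B0.
U+1F58B: 4-byte form → F0 9F 96 8B.
U+86D32: 4-byte form → F2 86 B4 B2.
U+05D7: 2-byte form → D7 97.
Concatenated (20 bytes): 75 E6 82 89 C7 B0 F0 92 8B B0 F0 9F 96 8B F2 86 B4 B2 D7 97.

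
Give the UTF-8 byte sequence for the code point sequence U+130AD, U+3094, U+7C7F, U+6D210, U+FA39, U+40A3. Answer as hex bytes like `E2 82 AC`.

F0 93 82 AD E3 82 94 E7 B1 BF F1 AD 88 90 EF A8 B9 E4 82 A3

U+130AD: 4-byte form → F0 93 82 AD.
U+3094: 3-byte form → E3 82 94.
U+7C7F: 3-byte form → E7 B1 BF.
U+6D210: 4-byte form → F1 AD 88 90.
U+FA39: 3-byte form → EF A8 B9.
U+40A3: 3-byte form → E4 82 A3.
Concatenated (20 bytes): F0 93 82 AD E3 82 94 E7 B1 BF F1 AD 88 90 EF A8 B9 E4 82 A3.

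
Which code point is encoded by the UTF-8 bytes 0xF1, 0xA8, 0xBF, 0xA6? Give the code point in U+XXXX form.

Leading byte 0xF1 = 11110001 matches 11110xxx → 4-byte sequence.
Byte 1: 0xF1 = 11110001, payload 001 (3 bits).
Byte 2: 0xA8 = 10101000 (10xxxxxx ✓), payload 101000.
Byte 3: 0xBF = 10111111 (10xxxxxx ✓), payload 111111.
Byte 4: 0xA6 = 10100110 (10xxxxxx ✓), payload 100110.
Concatenate: 001101000111111100110 = 0x68FE6 (21 bits → U+68FE6).

U+68FE6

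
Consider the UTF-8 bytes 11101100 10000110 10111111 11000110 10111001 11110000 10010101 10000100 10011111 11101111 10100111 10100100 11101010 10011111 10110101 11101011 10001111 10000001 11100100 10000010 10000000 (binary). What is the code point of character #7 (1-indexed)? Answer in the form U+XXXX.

Offset 0: leading byte 0xEC = 11101100 → 3-byte char #1 = EC 86 BF.
Offset 3: leading byte 0xC6 = 11000110 → 2-byte char #2 = C6 B9.
Offset 5: leading byte 0xF0 = 11110000 → 4-byte char #3 = F0 95 84 9F.
Offset 9: leading byte 0xEF = 11101111 → 3-byte char #4 = EF A7 A4.
Offset 12: leading byte 0xEA = 11101010 → 3-byte char #5 = EA 9F B5.
Offset 15: leading byte 0xEB = 11101011 → 3-byte char #6 = EB 8F 81.
Offset 18: leading byte 0xE4 = 11100100 → 3-byte char #7 = E4 82 80.
Leading byte 0xE4 = 11100100 matches 1110xxxx → 3-byte sequence.
Byte 1: 0xE4 = 11100100, payload 0100 (4 bits).
Byte 2: 0x82 = 10000010 (10xxxxxx ✓), payload 000010.
Byte 3: 0x80 = 10000000 (10xxxxxx ✓), payload 000000.
Concatenate: 0100000010000000 = 0x4080 (16 bits → U+4080).

U+4080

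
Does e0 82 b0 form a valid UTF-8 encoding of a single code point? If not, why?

Leading byte 0xE0 = 11100000 → 3-byte form.
Continuation bytes all match 10xxxxxx. Payload decodes to 0xB0.
But 0xB0 < 0x800, the minimum for a 3-byte sequence — this is an overlong encoding.

invalid (overlong encoding)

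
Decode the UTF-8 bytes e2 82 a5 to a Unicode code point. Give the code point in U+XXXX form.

U+20A5

Leading byte 0xE2 = 11100010 matches 1110xxxx → 3-byte sequence.
Byte 1: 0xE2 = 11100010, payload 0010 (4 bits).
Byte 2: 0x82 = 10000010 (10xxxxxx ✓), payload 000010.
Byte 3: 0xA5 = 10100101 (10xxxxxx ✓), payload 100101.
Concatenate: 0010000010100101 = 0x20A5 (16 bits → U+20A5).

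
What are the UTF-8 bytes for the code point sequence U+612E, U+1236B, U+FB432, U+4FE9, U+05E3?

U+612E: 3-byte form → E6 84 AE.
U+1236B: 4-byte form → F0 92 8D AB.
U+FB432: 4-byte form → F3 BB 90 B2.
U+4FE9: 3-byte form → E4 BF A9.
U+05E3: 2-byte form → D7 A3.
Concatenated (16 bytes): E6 84 AE F0 92 8D AB F3 BB 90 B2 E4 BF A9 D7 A3.

E6 84 AE F0 92 8D AB F3 BB 90 B2 E4 BF A9 D7 A3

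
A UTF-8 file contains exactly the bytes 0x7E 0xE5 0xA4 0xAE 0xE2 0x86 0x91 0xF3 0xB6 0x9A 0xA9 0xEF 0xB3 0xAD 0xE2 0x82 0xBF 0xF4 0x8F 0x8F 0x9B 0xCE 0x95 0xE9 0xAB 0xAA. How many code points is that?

9

Byte at offset 0: 0x7E = 01111110 → 1-byte char (#1). Advance 1.
Byte at offset 1: 0xE5 = 11100101 → 3-byte char (#2). Advance 3.
Byte at offset 4: 0xE2 = 11100010 → 3-byte char (#3). Advance 3.
Byte at offset 7: 0xF3 = 11110011 → 4-byte char (#4). Advance 4.
Byte at offset 11: 0xEF = 11101111 → 3-byte char (#5). Advance 3.
Byte at offset 14: 0xE2 = 11100010 → 3-byte char (#6). Advance 3.
Byte at offset 17: 0xF4 = 11110100 → 4-byte char (#7). Advance 4.
Byte at offset 21: 0xCE = 11001110 → 2-byte char (#8). Advance 2.
Byte at offset 23: 0xE9 = 11101001 → 3-byte char (#9). Advance 3.
Reached end at offset 26 after 9 code points.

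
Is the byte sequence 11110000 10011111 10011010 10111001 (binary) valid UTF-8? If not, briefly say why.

Leading byte 0xF0 = 11110000 → 4-byte form.
Continuation bytes 0x9F=10011111, 0x9A=10011010, 0xB9=10111001 all match 10xxxxxx.
Decoded value 0x1F6B9 is ≥ 0x10000 (shortest form) and not a surrogate.

valid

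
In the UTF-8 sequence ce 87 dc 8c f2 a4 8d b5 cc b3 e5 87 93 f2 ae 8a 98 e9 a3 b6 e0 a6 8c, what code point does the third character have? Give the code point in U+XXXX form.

U+A4375

Offset 0: leading byte 0xCE = 11001110 → 2-byte char #1 = CE 87.
Offset 2: leading byte 0xDC = 11011100 → 2-byte char #2 = DC 8C.
Offset 4: leading byte 0xF2 = 11110010 → 4-byte char #3 = F2 A4 8D B5.
Leading byte 0xF2 = 11110010 matches 11110xxx → 4-byte sequence.
Byte 1: 0xF2 = 11110010, payload 010 (3 bits).
Byte 2: 0xA4 = 10100100 (10xxxxxx ✓), payload 100100.
Byte 3: 0x8D = 10001101 (10xxxxxx ✓), payload 001101.
Byte 4: 0xB5 = 10110101 (10xxxxxx ✓), payload 110101.
Concatenate: 010100100001101110101 = 0xA4375 (21 bits → U+A4375).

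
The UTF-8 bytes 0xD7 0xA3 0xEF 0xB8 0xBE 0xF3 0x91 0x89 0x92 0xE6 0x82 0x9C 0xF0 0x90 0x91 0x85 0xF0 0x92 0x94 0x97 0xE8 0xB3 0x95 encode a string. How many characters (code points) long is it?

7

Byte at offset 0: 0xD7 = 11010111 → 2-byte char (#1). Advance 2.
Byte at offset 2: 0xEF = 11101111 → 3-byte char (#2). Advance 3.
Byte at offset 5: 0xF3 = 11110011 → 4-byte char (#3). Advance 4.
Byte at offset 9: 0xE6 = 11100110 → 3-byte char (#4). Advance 3.
Byte at offset 12: 0xF0 = 11110000 → 4-byte char (#5). Advance 4.
Byte at offset 16: 0xF0 = 11110000 → 4-byte char (#6). Advance 4.
Byte at offset 20: 0xE8 = 11101000 → 3-byte char (#7). Advance 3.
Reached end at offset 23 after 7 code points.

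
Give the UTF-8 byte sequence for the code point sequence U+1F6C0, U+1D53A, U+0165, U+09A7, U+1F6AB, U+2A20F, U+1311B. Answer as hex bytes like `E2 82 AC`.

F0 9F 9B 80 F0 9D 94 BA C5 A5 E0 A6 A7 F0 9F 9A AB F0 AA 88 8F F0 93 84 9B

U+1F6C0: 4-byte form → F0 9F 9B 80.
U+1D53A: 4-byte form → F0 9D 94 BA.
U+0165: 2-byte form → C5 A5.
U+09A7: 3-byte form → E0 A6 A7.
U+1F6AB: 4-byte form → F0 9F 9A AB.
U+2A20F: 4-byte form → F0 AA 88 8F.
U+1311B: 4-byte form → F0 93 84 9B.
Concatenated (25 bytes): F0 9F 9B 80 F0 9D 94 BA C5 A5 E0 A6 A7 F0 9F 9A AB F0 AA 88 8F F0 93 84 9B.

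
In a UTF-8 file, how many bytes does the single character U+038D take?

U+038D = 0x38D. UTF-8 uses 1 byte below 0x80, 2 below 0x800, 3 below 0x10000, 4 up to 0x10FFFF. 0x38D is in U+0080–U+07FF → 2 bytes.

2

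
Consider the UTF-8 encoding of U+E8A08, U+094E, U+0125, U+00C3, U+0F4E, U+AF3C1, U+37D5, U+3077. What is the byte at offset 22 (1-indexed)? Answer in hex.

1-indexed offset 22 is 0-indexed offset 21.
U+E8A08 → 4-byte form F3 A8 A8 88 at offsets 0–3.
U+094E → 3-byte form E0 A5 8E at offsets 4–6.
U+0125 → 2-byte form C4 A5 at offsets 7–8.
U+00C3 → 2-byte form C3 83 at offsets 9–10.
U+0F4E → 3-byte form E0 BD 8E at offsets 11–13.
U+AF3C1 → 4-byte form F2 AF 8F 81 at offsets 14–17.
U+37D5 → 3-byte form E3 9F 95 at offsets 18–20.
U+3077 → 3-byte form E3 81 B7 at offsets 21–23.
Offset 21 falls in char 8's range; it's byte 1 of E3 81 B7 = 0xE3.

0xE3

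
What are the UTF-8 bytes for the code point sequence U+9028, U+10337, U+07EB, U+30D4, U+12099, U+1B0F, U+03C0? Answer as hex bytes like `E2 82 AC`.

E9 80 A8 F0 90 8C B7 DF AB E3 83 94 F0 92 82 99 E1 AC 8F CF 80

U+9028: 3-byte form → E9 80 A8.
U+10337: 4-byte form → F0 90 8C B7.
U+07EB: 2-byte form → DF AB.
U+30D4: 3-byte form → E3 83 94.
U+12099: 4-byte form → F0 92 82 99.
U+1B0F: 3-byte form → E1 AC 8F.
U+03C0: 2-byte form → CF 80.
Concatenated (21 bytes): E9 80 A8 F0 90 8C B7 DF AB E3 83 94 F0 92 82 99 E1 AC 8F CF 80.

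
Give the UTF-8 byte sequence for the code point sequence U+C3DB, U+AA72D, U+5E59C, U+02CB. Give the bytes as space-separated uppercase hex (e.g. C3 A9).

U+C3DB: 3-byte form → EC 8F 9B.
U+AA72D: 4-byte form → F2 AA 9C AD.
U+5E59C: 4-byte form → F1 9E 96 9C.
U+02CB: 2-byte form → CB 8B.
Concatenated (13 bytes): EC 8F 9B F2 AA 9C AD F1 9E 96 9C CB 8B.

EC 8F 9B F2 AA 9C AD F1 9E 96 9C CB 8B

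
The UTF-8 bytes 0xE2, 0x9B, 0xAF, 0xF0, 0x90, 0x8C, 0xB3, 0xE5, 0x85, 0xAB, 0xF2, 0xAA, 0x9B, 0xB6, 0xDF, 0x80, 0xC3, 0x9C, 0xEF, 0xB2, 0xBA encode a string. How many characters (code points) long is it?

Byte at offset 0: 0xE2 = 11100010 → 3-byte char (#1). Advance 3.
Byte at offset 3: 0xF0 = 11110000 → 4-byte char (#2). Advance 4.
Byte at offset 7: 0xE5 = 11100101 → 3-byte char (#3). Advance 3.
Byte at offset 10: 0xF2 = 11110010 → 4-byte char (#4). Advance 4.
Byte at offset 14: 0xDF = 11011111 → 2-byte char (#5). Advance 2.
Byte at offset 16: 0xC3 = 11000011 → 2-byte char (#6). Advance 2.
Byte at offset 18: 0xEF = 11101111 → 3-byte char (#7). Advance 3.
Reached end at offset 21 after 7 code points.

7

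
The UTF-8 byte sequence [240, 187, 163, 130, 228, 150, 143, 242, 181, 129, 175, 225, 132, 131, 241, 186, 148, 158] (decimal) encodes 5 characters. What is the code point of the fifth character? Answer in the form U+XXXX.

U+7A51E

Offset 0: leading byte 0xF0 = 11110000 → 4-byte char #1 = F0 BB A3 82.
Offset 4: leading byte 0xE4 = 11100100 → 3-byte char #2 = E4 96 8F.
Offset 7: leading byte 0xF2 = 11110010 → 4-byte char #3 = F2 B5 81 AF.
Offset 11: leading byte 0xE1 = 11100001 → 3-byte char #4 = E1 84 83.
Offset 14: leading byte 0xF1 = 11110001 → 4-byte char #5 = F1 BA 94 9E.
Leading byte 0xF1 = 11110001 matches 11110xxx → 4-byte sequence.
Byte 1: 0xF1 = 11110001, payload 001 (3 bits).
Byte 2: 0xBA = 10111010 (10xxxxxx ✓), payload 111010.
Byte 3: 0x94 = 10010100 (10xxxxxx ✓), payload 010100.
Byte 4: 0x9E = 10011110 (10xxxxxx ✓), payload 011110.
Concatenate: 001111010010100011110 = 0x7A51E (21 bits → U+7A51E).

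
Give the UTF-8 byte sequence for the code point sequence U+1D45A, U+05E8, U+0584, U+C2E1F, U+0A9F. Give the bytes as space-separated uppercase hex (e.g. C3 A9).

F0 9D 91 9A D7 A8 D6 84 F3 82 B8 9F E0 AA 9F

U+1D45A: 4-byte form → F0 9D 91 9A.
U+05E8: 2-byte form → D7 A8.
U+0584: 2-byte form → D6 84.
U+C2E1F: 4-byte form → F3 82 B8 9F.
U+0A9F: 3-byte form → E0 AA 9F.
Concatenated (15 bytes): F0 9D 91 9A D7 A8 D6 84 F3 82 B8 9F E0 AA 9F.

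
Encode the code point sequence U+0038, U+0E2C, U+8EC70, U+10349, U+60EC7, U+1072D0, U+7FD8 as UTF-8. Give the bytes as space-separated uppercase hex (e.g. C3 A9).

U+0038: 1-byte form → 38.
U+0E2C: 3-byte form → E0 B8 AC.
U+8EC70: 4-byte form → F2 8E B1 B0.
U+10349: 4-byte form → F0 90 8D 89.
U+60EC7: 4-byte form → F1 A0 BB 87.
U+1072D0: 4-byte form → F4 87 8B 90.
U+7FD8: 3-byte form → E7 BF 98.
Concatenated (23 bytes): 38 E0 B8 AC F2 8E B1 B0 F0 90 8D 89 F1 A0 BB 87 F4 87 8B 90 E7 BF 98.

38 E0 B8 AC F2 8E B1 B0 F0 90 8D 89 F1 A0 BB 87 F4 87 8B 90 E7 BF 98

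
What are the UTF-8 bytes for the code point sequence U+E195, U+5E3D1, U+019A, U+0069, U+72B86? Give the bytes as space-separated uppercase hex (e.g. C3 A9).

U+E195: 3-byte form → EE 86 95.
U+5E3D1: 4-byte form → F1 9E 8F 91.
U+019A: 2-byte form → C6 9A.
U+0069: 1-byte form → 69.
U+72B86: 4-byte form → F1 B2 AE 86.
Concatenated (14 bytes): EE 86 95 F1 9E 8F 91 C6 9A 69 F1 B2 AE 86.

EE 86 95 F1 9E 8F 91 C6 9A 69 F1 B2 AE 86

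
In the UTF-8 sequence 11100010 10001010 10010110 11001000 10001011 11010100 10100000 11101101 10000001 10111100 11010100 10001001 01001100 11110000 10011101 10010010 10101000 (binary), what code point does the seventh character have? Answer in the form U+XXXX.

U+1D4A8

Offset 0: leading byte 0xE2 = 11100010 → 3-byte char #1 = E2 8A 96.
Offset 3: leading byte 0xC8 = 11001000 → 2-byte char #2 = C8 8B.
Offset 5: leading byte 0xD4 = 11010100 → 2-byte char #3 = D4 A0.
Offset 7: leading byte 0xED = 11101101 → 3-byte char #4 = ED 81 BC.
Offset 10: leading byte 0xD4 = 11010100 → 2-byte char #5 = D4 89.
Offset 12: leading byte 0x4C = 01001100 → 1-byte char #6 = 4C.
Offset 13: leading byte 0xF0 = 11110000 → 4-byte char #7 = F0 9D 92 A8.
Leading byte 0xF0 = 11110000 matches 11110xxx → 4-byte sequence.
Byte 1: 0xF0 = 11110000, payload 000 (3 bits).
Byte 2: 0x9D = 10011101 (10xxxxxx ✓), payload 011101.
Byte 3: 0x92 = 10010010 (10xxxxxx ✓), payload 010010.
Byte 4: 0xA8 = 10101000 (10xxxxxx ✓), payload 101000.
Concatenate: 000011101010010101000 = 0x1D4A8 (21 bits → U+1D4A8).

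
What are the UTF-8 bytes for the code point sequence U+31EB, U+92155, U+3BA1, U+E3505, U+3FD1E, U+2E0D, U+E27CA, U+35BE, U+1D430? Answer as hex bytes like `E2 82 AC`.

U+31EB: 3-byte form → E3 87 AB.
U+92155: 4-byte form → F2 92 85 95.
U+3BA1: 3-byte form → E3 AE A1.
U+E3505: 4-byte form → F3 A3 94 85.
U+3FD1E: 4-byte form → F0 BF B4 9E.
U+2E0D: 3-byte form → E2 B8 8D.
U+E27CA: 4-byte form → F3 A2 9F 8A.
U+35BE: 3-byte form → E3 96 BE.
U+1D430: 4-byte form → F0 9D 90 B0.
Concatenated (32 bytes): E3 87 AB F2 92 85 95 E3 AE A1 F3 A3 94 85 F0 BF B4 9E E2 B8 8D F3 A2 9F 8A E3 96 BE F0 9D 90 B0.

E3 87 AB F2 92 85 95 E3 AE A1 F3 A3 94 85 F0 BF B4 9E E2 B8 8D F3 A2 9F 8A E3 96 BE F0 9D 90 B0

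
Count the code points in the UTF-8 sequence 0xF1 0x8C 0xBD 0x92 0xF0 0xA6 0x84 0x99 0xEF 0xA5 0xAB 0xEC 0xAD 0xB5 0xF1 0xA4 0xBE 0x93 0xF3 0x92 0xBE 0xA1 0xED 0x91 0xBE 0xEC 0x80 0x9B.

Byte at offset 0: 0xF1 = 11110001 → 4-byte char (#1). Advance 4.
Byte at offset 4: 0xF0 = 11110000 → 4-byte char (#2). Advance 4.
Byte at offset 8: 0xEF = 11101111 → 3-byte char (#3). Advance 3.
Byte at offset 11: 0xEC = 11101100 → 3-byte char (#4). Advance 3.
Byte at offset 14: 0xF1 = 11110001 → 4-byte char (#5). Advance 4.
Byte at offset 18: 0xF3 = 11110011 → 4-byte char (#6). Advance 4.
Byte at offset 22: 0xED = 11101101 → 3-byte char (#7). Advance 3.
Byte at offset 25: 0xEC = 11101100 → 3-byte char (#8). Advance 3.
Reached end at offset 28 after 8 code points.

8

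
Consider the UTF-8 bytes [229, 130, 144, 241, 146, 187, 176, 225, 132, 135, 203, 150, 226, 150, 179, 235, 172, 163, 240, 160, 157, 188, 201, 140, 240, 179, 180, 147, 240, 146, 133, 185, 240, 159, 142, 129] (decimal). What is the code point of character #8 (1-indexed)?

U+024C

Offset 0: leading byte 0xE5 = 11100101 → 3-byte char #1 = E5 82 90.
Offset 3: leading byte 0xF1 = 11110001 → 4-byte char #2 = F1 92 BB B0.
Offset 7: leading byte 0xE1 = 11100001 → 3-byte char #3 = E1 84 87.
Offset 10: leading byte 0xCB = 11001011 → 2-byte char #4 = CB 96.
Offset 12: leading byte 0xE2 = 11100010 → 3-byte char #5 = E2 96 B3.
Offset 15: leading byte 0xEB = 11101011 → 3-byte char #6 = EB AC A3.
Offset 18: leading byte 0xF0 = 11110000 → 4-byte char #7 = F0 A0 9D BC.
Offset 22: leading byte 0xC9 = 11001001 → 2-byte char #8 = C9 8C.
Leading byte 0xC9 = 11001001 matches 110xxxxx → 2-byte sequence.
Byte 1: 0xC9 = 11001001, payload 01001 (5 bits).
Byte 2: 0x8C = 10001100 (10xxxxxx ✓), payload 001100.
Concatenate: 01001001100 = 0x24C (11 bits → U+024C).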